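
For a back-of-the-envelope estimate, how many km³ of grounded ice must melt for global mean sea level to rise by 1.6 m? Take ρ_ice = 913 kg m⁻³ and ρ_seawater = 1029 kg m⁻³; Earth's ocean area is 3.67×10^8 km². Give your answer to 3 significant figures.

≈ 6.62×10^5 km³

Required water volume = Δh × A = 1.6 m × 3.67×10^14 m² = 5.872×10^14 m³ = 5.872×10^5 km³.
Ice volume = water volume × ρ_w/ρ_ice = 5.872×10^5 × 1029/913 = 6.62×10^5 km³.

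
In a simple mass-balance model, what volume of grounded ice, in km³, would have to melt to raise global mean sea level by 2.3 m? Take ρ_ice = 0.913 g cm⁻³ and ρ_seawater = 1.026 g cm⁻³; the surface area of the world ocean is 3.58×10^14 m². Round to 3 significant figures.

Required water volume = Δh × A = 2.3 m × 3.58×10^14 m² = 8.234×10^14 m³ = 8.234×10^5 km³.
Ice volume = water volume × ρ_w/ρ_ice = 8.234×10^5 × 1026/913 = 9.25×10^5 km³.

≈ 9.25×10^5 km³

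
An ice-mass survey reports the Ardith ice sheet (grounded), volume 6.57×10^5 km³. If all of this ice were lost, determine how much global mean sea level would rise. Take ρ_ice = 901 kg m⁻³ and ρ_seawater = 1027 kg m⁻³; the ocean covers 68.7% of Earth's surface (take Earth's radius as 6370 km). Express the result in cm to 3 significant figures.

≈ 165 cm

Ardith: 6.57×10^5 km³ × (901/1027) = 5.764×10^5 km³ of water.
Spread over 3.50×10^14 m² of ocean, Δh = 5.764×10^14 / 3.50×10^14 = 1.65 m = 165 cm.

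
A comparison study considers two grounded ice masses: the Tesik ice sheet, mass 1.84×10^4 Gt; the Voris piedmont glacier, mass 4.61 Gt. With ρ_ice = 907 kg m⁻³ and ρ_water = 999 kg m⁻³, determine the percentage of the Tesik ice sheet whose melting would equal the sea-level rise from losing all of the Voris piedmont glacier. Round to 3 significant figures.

Equal sea-level rise means equal mass of meltwater, i.e. equal mass of ice lost.
Ice mass of Voris: 4.610×10^12 kg; ice mass of Tesik: 1.840×10^16 kg.
Fraction required = 4.610×10^12 / 1.840×10^16 = 2.51×10^-4 → 0.0251 %.

≈ 0.0251 %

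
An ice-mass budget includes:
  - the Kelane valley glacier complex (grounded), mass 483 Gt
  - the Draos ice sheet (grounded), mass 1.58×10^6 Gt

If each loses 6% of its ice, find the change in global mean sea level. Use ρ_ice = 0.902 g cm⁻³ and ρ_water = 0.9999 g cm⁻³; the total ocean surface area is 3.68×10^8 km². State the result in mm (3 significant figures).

Kelane: 0.06 × 483 Gt = 2.898×10^13 kg; dividing by ρ_w = 0.9999 g cm⁻³ = 999.9 kg m⁻³ gives 2.898×10^10 m³ of water.
Draos: 0.06 × 1.58×10^6 Gt = 9.480×10^16 kg; dividing by ρ_w = 999.9 kg m⁻³ gives 9.481×10^13 m³ of water.
Total added water ≈ 9.484×10^13 m³ over 3.68×10^14 m² → Δh = 0.258 m = 258 mm.

≈ 258 mm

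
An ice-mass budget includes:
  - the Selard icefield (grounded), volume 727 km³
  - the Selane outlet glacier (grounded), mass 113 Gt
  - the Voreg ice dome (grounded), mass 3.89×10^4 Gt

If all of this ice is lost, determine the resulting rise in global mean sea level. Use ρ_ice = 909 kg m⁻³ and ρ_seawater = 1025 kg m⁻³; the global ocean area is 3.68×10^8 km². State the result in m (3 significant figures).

≈ 0.105 m

Selard: 727 km³ × (909/1025) = 644.7 km³ of water.
Selane: 113 Gt = 1.130×10^14 kg; dividing by ρ_w = 1025 kg m⁻³ gives 1.102×10^11 m³ of water.
Voreg: 3.89×10^4 Gt = 3.890×10^16 kg; dividing by ρ_w = 1025 kg m⁻³ gives 3.795×10^13 m³ of water.
Total added water ≈ 3.871×10^13 m³ over 3.68×10^14 m² → Δh = 0.105 m.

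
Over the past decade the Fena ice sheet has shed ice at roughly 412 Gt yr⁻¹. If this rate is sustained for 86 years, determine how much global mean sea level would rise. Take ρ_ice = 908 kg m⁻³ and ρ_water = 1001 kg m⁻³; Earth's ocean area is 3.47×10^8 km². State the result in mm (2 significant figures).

≈ 100 mm

Total mass lost = 412 Gt/yr × 86 yr = 3.543×10^4 Gt = 3.543×10^16 kg.
ρ_w = 1001 kg m⁻³, so water volume = 3.543×10^16 / 1001 = 3.540×10^13 m³.
Δh = 3.540×10^13 / 3.47×10^14 = 0.102 m = 100 mm.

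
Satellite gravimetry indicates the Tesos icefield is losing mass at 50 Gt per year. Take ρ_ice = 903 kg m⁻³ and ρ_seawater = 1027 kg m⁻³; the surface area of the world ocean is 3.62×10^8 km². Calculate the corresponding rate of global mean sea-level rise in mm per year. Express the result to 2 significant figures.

ρ_w = 1027 kg m⁻³. Annual water volume added = 50 Gt / ρ_w = 5.000×10^13 kg / 1027 kg m⁻³ = 4.869×10^10 m³.
Δh per year = 4.869×10^10 / 3.62×10^14 = 1.34×10^-4 m = 0.13 mm.

≈ 0.13 mm/yr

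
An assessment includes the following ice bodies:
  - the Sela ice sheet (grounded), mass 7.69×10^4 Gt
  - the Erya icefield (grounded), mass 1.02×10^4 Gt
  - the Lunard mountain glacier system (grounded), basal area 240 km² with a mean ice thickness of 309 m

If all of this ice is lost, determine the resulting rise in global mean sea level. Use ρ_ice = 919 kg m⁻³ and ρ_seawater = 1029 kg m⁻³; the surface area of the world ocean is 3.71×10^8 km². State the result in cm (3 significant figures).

Sela: 7.69×10^4 Gt = 7.690×10^16 kg; dividing by ρ_w = 1029 kg m⁻³ gives 7.473×10^13 m³ of water.
Erya: 1.02×10^4 Gt = 1.020×10^16 kg; dividing by ρ_w = 1029 kg m⁻³ gives 9.913×10^12 m³ of water.
Lunard: ice volume = 240 km² × 309 m = 74.16 km³; 74.16 × (919/1029) = 66.23 km³ of water.
Total added water ≈ 8.471×10^13 m³ over 3.71×10^14 m² → Δh = 0.228 m = 22.8 cm.

≈ 22.8 cm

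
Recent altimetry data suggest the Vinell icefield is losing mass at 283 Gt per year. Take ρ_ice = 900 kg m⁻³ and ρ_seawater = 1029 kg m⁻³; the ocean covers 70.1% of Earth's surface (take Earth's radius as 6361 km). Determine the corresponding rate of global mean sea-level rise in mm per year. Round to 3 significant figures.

≈ 0.772 mm/yr

ρ_w = 1029 kg m⁻³. Annual water volume added = 283 Gt / ρ_w = 2.830×10^14 kg / 1029 kg m⁻³ = 2.750×10^11 m³.
Δh per year = 2.750×10^11 / 3.56×10^14 = 7.72×10^-4 m = 0.772 mm.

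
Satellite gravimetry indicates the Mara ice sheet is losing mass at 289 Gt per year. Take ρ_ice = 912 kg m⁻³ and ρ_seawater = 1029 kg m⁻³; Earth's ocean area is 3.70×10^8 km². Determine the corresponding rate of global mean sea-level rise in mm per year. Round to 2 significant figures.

≈ 0.76 mm/yr

ρ_w = 1029 kg m⁻³. Annual water volume added = 289 Gt / ρ_w = 2.890×10^14 kg / 1029 kg m⁻³ = 2.809×10^11 m³.
Δh per year = 2.809×10^11 / 3.70×10^14 = 7.59×10^-4 m = 0.76 mm.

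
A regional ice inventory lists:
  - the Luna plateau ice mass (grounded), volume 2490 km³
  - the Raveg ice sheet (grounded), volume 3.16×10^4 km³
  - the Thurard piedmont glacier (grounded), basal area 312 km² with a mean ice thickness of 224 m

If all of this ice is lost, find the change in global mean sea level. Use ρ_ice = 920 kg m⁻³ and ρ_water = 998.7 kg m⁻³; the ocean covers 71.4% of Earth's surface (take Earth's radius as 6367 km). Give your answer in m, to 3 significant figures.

Luna: 2490 km³ × (920/998.7) = 2294 km³ of water.
Raveg: 3.16×10^4 km³ × (920/998.7) = 2.911×10^4 km³ of water.
Thurard: ice volume = 312 km² × 224 m = 69.89 km³; 69.89 × (920/998.7) = 64.38 km³ of water.
Total added water ≈ 3.147×10^13 m³ over 3.64×10^14 m² → Δh = 0.0865 m.

≈ 0.0865 m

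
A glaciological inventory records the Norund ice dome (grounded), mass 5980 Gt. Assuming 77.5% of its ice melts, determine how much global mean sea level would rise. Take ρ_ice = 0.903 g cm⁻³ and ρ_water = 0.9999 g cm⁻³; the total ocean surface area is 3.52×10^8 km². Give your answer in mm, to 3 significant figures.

≈ 13.2 mm

Norund: 0.775 × 5980 Gt = 4.634×10^15 kg; dividing by ρ_w = 0.9999 g cm⁻³ = 999.9 kg m⁻³ gives 4.635×10^12 m³ of water.
Spread over 3.52×10^14 m² of ocean, Δh = 4.635×10^12 / 3.52×10^14 = 0.0132 m = 13.2 mm.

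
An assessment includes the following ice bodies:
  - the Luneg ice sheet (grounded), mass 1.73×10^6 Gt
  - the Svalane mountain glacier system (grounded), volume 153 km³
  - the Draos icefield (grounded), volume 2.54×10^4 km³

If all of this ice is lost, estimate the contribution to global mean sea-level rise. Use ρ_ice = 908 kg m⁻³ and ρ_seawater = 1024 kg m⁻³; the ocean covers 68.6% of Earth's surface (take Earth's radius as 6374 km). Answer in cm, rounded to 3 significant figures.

≈ 489 cm

Luneg: 1.73×10^6 Gt = 1.730×10^18 kg; dividing by ρ_w = 1024 kg m⁻³ gives 1.689×10^15 m³ of water.
Svalane: 153 km³ × (908/1024) = 135.7 km³ of water.
Draos: 2.54×10^4 km³ × (908/1024) = 2.252×10^4 km³ of water.
Total added water ≈ 1.712×10^15 m³ over 3.50×10^14 m² → Δh = 4.89 m = 489 cm.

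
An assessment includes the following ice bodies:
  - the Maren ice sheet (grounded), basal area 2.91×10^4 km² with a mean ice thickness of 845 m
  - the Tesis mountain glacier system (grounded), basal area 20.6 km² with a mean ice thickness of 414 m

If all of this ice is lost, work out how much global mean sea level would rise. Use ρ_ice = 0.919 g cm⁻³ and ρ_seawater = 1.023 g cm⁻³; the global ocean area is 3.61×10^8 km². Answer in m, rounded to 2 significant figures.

≈ 0.061 m

Maren: ice volume = 2.91×10^4 km² × 845 m = 2.459×10^4 km³; 2.459×10^4 × (919/1023) = 2.209×10^4 km³ of water.
Tesis: ice volume = 20.6 km² × 414 m = 8.528 km³; 8.528 × (919/1023) = 7.661 km³ of water.
Total added water ≈ 2.210×10^13 m³ over 3.61×10^14 m² → Δh = 0.0612 m.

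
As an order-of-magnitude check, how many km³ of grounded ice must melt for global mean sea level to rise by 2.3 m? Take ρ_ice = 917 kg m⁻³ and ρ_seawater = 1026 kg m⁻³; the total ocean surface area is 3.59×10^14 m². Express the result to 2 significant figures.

Required water volume = Δh × A = 2.3 m × 3.59×10^14 m² = 8.257×10^14 m³ = 8.257×10^5 km³.
Ice volume = water volume × ρ_w/ρ_ice = 8.257×10^5 × 1026/917 = 9.2×10^5 km³.

≈ 9.2×10^5 km³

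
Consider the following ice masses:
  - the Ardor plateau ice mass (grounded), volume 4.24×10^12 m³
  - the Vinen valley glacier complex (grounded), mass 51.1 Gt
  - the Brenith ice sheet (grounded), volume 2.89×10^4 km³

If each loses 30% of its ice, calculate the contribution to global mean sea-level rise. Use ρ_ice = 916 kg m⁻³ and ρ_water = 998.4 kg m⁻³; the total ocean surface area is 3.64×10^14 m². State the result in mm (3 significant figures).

≈ 25.1 mm

Ardor: 0.3 × 4.24×10^12 m³ × (916/998.4) = 1.167×10^12 m³ of water.
Vinen: 0.3 × 51.1 Gt = 1.533×10^13 kg; dividing by ρ_w = 998.4 kg m⁻³ gives 1.535×10^10 m³ of water.
Brenith: 0.3 × 2.89×10^4 km³ × (916/998.4) = 7954 km³ of water.
Total added water ≈ 9.137×10^12 m³ over 3.64×10^14 m² → Δh = 0.0251 m = 25.1 mm.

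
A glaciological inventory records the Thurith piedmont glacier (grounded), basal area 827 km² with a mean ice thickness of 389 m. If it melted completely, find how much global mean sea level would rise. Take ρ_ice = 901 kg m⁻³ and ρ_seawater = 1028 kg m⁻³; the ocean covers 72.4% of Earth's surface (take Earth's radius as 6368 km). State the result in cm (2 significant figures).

≈ 0.076 cm

Thurith: ice volume = 827 km² × 389 m = 321.7 km³; 321.7 × (901/1028) = 282.0 km³ of water.
Spread over 3.69×10^14 m² of ocean, Δh = 2.820×10^11 / 3.69×10^14 = 7.64×10^-4 m = 0.076 cm.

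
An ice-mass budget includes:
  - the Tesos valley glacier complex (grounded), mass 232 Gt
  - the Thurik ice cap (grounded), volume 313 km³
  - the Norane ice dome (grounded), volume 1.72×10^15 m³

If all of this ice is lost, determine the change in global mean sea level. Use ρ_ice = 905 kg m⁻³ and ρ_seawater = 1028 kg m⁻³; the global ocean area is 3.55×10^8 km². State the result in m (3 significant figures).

≈ 4.27 m

Tesos: 232 Gt = 2.320×10^14 kg; dividing by ρ_w = 1028 kg m⁻³ gives 2.257×10^11 m³ of water.
Thurik: 313 km³ × (905/1028) = 275.5 km³ of water.
Norane: 1.72×10^15 m³ × (905/1028) = 1.514×10^15 m³ of water.
Total added water ≈ 1.515×10^15 m³ over 3.55×10^14 m² → Δh = 4.27 m.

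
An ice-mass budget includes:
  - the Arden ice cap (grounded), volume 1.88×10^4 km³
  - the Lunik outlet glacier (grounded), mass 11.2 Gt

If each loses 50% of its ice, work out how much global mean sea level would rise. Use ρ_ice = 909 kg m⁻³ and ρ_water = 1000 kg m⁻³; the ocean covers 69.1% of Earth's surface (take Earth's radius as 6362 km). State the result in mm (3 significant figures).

Arden: 0.5 × 1.88×10^4 km³ × (909/1000) = 8545 km³ of water.
Lunik: 0.5 × 11.2 Gt = 5.600×10^12 kg; dividing by ρ_w = 1000 kg m⁻³ gives 5.600×10^9 m³ of water.
Total added water ≈ 8.550×10^12 m³ over 3.51×10^14 m² → Δh = 0.0243 m = 24.3 mm.

≈ 24.3 mm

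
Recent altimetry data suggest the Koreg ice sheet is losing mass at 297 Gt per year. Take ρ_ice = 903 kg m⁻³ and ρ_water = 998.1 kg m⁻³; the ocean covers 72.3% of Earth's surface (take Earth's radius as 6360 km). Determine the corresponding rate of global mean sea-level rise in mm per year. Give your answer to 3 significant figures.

≈ 0.810 mm/yr

ρ_w = 998.1 kg m⁻³. Annual water volume added = 297 Gt / ρ_w = 2.970×10^14 kg / 998.1 kg m⁻³ = 2.976×10^11 m³.
Δh per year = 2.976×10^11 / 3.68×10^14 = 8.10×10^-4 m = 0.810 mm.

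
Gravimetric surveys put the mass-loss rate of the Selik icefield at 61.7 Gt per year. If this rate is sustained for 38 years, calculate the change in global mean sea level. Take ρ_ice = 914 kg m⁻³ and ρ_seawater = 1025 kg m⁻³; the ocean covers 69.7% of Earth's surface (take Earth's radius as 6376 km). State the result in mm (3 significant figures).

Total mass lost = 61.7 Gt/yr × 38 yr = 2345 Gt = 2.345×10^15 kg.
ρ_w = 1025 kg m⁻³, so water volume = 2.345×10^15 / 1025 = 2.287×10^12 m³.
Δh = 2.287×10^12 / 3.56×10^14 = 6.42×10^-3 m = 6.42 mm.

≈ 6.42 mm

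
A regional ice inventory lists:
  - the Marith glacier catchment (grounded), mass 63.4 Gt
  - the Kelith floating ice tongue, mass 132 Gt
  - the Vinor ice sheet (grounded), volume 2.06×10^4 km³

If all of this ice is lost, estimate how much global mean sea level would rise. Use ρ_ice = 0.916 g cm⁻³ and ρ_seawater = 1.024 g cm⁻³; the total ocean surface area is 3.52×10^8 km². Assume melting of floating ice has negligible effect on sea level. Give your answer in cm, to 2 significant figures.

≈ 5.3 cm

Marith: 63.4 Gt = 6.340×10^13 kg; dividing by ρ_w = 1.024 g cm⁻³ = 1024 kg m⁻³ gives 6.191×10^10 m³ of water.
The Kelith floating ice tongue is floating and already displaces its own weight of water, so its melt adds essentially nothing to sea level.
Vinor: 2.06×10^4 km³ × (916/1024) = 1.843×10^4 km³ of water.
Total added water ≈ 1.849×10^13 m³ over 3.52×10^14 m² → Δh = 0.0525 m = 5.3 cm.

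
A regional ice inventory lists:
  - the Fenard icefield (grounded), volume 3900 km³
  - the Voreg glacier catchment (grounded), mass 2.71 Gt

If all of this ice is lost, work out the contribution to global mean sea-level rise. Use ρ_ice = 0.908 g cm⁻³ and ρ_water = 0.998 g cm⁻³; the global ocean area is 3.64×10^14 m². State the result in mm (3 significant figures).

Fenard: 3900 km³ × (908/998) = 3548 km³ of water.
Voreg: 2.71 Gt = 2.710×10^12 kg; dividing by ρ_w = 0.998 g cm⁻³ = 998 kg m⁻³ gives 2.715×10^9 m³ of water.
Total added water ≈ 3.551×10^12 m³ over 3.64×10^14 m² → Δh = 9.76×10^-3 m = 9.76 mm.

≈ 9.76 mm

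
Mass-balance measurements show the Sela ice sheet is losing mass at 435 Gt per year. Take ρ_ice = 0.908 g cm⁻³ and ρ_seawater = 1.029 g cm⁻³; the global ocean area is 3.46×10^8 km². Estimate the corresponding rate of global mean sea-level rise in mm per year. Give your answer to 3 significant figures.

≈ 1.22 mm/yr

ρ_w = 1.029 g cm⁻³ = 1029 kg m⁻³. Annual water volume added = 435 Gt / ρ_w = 4.350×10^14 kg / 1029 kg m⁻³ = 4.227×10^11 m³.
Δh per year = 4.227×10^11 / 3.46×10^14 = 1.22×10^-3 m = 1.22 mm.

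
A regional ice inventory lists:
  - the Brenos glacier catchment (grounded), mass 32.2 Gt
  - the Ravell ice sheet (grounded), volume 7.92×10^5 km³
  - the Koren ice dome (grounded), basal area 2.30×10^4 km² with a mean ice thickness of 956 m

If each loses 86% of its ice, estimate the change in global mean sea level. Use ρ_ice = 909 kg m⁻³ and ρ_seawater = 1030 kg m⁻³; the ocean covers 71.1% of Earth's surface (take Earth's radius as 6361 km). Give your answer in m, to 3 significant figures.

≈ 1.71 m

Brenos: 0.86 × 32.2 Gt = 2.769×10^13 kg; dividing by ρ_w = 1030 kg m⁻³ gives 2.689×10^10 m³ of water.
Ravell: 0.86 × 7.92×10^5 km³ × (909/1030) = 6.011×10^5 km³ of water.
Koren: ice volume = 2.30×10^4 km² × 956 m = 2.199×10^4 km³; 0.86 × 2.199×10^4 × (909/1030) = 1.669×10^4 km³ of water.
Total added water ≈ 6.178×10^14 m³ over 3.62×10^14 m² → Δh = 1.71 m.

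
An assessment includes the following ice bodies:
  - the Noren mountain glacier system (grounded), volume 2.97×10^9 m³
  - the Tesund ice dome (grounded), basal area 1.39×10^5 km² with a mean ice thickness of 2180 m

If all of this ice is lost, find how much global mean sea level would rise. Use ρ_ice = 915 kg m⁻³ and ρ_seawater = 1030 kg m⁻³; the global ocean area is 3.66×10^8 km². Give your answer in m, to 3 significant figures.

≈ 0.735 m

Noren: 2.97×10^9 m³ × (915/1030) = 2.638×10^9 m³ of water.
Tesund: ice volume = 1.39×10^5 km² × 2180 m = 3.030×10^5 km³; 3.030×10^5 × (915/1030) = 2.692×10^5 km³ of water.
Total added water ≈ 2.692×10^14 m³ over 3.66×10^14 m² → Δh = 0.735 m.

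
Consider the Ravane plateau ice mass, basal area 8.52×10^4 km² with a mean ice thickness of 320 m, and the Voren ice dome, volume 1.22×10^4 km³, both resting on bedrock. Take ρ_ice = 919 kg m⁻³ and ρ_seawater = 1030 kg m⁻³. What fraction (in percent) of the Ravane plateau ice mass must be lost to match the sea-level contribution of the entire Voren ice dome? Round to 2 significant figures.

≈ 45 %

Equal sea-level rise means equal mass of meltwater, i.e. equal mass of ice lost.
Ice mass of Voren: 1.121×10^16 kg; ice mass of Ravane: 2.506×10^16 kg.
Fraction required = 1.121×10^16 / 2.506×10^16 = 0.447 → 45 %.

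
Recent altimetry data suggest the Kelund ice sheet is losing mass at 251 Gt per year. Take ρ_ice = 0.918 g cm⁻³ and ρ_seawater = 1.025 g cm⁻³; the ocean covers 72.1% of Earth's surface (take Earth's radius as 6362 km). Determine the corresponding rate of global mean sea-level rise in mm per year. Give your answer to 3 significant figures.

ρ_w = 1.025 g cm⁻³ = 1025 kg m⁻³. Annual water volume added = 251 Gt / ρ_w = 2.510×10^14 kg / 1025 kg m⁻³ = 2.449×10^11 m³.
Δh per year = 2.449×10^11 / 3.67×10^14 = 6.68×10^-4 m = 0.668 mm.

≈ 0.668 mm/yr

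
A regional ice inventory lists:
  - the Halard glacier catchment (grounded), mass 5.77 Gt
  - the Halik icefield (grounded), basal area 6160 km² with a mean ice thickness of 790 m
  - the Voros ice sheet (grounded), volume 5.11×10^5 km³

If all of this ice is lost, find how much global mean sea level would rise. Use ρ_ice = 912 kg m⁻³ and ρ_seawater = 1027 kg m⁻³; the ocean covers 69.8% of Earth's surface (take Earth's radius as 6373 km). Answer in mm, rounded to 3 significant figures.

≈ 1290 mm

Halard: 5.77 Gt = 5.770×10^12 kg; dividing by ρ_w = 1027 kg m⁻³ gives 5.618×10^9 m³ of water.
Halik: ice volume = 6160 km² × 790 m = 4866 km³; 4866 × (912/1027) = 4321 km³ of water.
Voros: 5.11×10^5 km³ × (912/1027) = 4.538×10^5 km³ of water.
Total added water ≈ 4.581×10^14 m³ over 3.56×10^14 m² → Δh = 1.29 m = 1290 mm.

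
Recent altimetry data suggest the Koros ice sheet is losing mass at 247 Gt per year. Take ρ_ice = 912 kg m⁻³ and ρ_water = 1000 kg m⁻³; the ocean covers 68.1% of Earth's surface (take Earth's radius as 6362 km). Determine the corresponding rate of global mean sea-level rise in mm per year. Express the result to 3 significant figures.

ρ_w = 1000 kg m⁻³. Annual water volume added = 247 Gt / ρ_w = 2.470×10^14 kg / 1000 kg m⁻³ = 2.470×10^11 m³.
Δh per year = 2.470×10^11 / 3.46×10^14 = 7.13×10^-4 m = 0.713 mm.

≈ 0.713 mm/yr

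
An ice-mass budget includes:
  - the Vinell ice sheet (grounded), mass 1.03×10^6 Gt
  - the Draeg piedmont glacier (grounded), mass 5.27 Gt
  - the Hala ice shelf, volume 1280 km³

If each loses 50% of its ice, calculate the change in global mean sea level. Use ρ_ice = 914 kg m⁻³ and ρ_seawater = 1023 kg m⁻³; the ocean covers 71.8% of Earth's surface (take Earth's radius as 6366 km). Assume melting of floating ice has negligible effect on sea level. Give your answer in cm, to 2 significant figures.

≈ 140 cm

Vinell: 0.5 × 1.03×10^6 Gt = 5.150×10^17 kg; dividing by ρ_w = 1023 kg m⁻³ gives 5.034×10^14 m³ of water.
Draeg: 0.5 × 5.27 Gt = 2.635×10^12 kg; dividing by ρ_w = 1023 kg m⁻³ gives 2.576×10^9 m³ of water.
The Hala ice shelf is floating and already displaces its own weight of water, so its melt adds essentially nothing to sea level.
Total added water ≈ 5.034×10^14 m³ over 3.66×10^14 m² → Δh = 1.38 m = 140 cm.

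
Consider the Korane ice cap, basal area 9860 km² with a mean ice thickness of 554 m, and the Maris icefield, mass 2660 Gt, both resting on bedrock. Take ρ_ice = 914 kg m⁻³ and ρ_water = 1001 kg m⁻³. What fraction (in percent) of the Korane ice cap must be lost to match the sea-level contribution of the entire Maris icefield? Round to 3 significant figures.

Equal sea-level rise means equal mass of meltwater, i.e. equal mass of ice lost.
Ice mass of Maris: 2.660×10^15 kg; ice mass of Korane: 4.993×10^15 kg.
Fraction required = 2.660×10^15 / 4.993×10^15 = 0.533 → 53.3 %.

≈ 53.3 %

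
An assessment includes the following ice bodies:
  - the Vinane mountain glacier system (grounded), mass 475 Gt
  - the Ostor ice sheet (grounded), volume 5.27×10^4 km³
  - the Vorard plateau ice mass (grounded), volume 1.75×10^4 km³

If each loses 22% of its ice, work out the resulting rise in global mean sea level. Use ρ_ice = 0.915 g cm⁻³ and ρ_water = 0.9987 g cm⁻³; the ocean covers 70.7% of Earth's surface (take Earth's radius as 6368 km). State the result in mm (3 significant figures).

≈ 39.6 mm

Vinane: 0.22 × 475 Gt = 1.045×10^14 kg; dividing by ρ_w = 0.9987 g cm⁻³ = 998.7 kg m⁻³ gives 1.046×10^11 m³ of water.
Ostor: 0.22 × 5.27×10^4 km³ × (915/998.7) = 1.062×10^4 km³ of water.
Vorard: 0.22 × 1.75×10^4 km³ × (915/998.7) = 3527 km³ of water.
Total added water ≈ 1.425×10^13 m³ over 3.60×10^14 m² → Δh = 0.0396 m = 39.6 mm.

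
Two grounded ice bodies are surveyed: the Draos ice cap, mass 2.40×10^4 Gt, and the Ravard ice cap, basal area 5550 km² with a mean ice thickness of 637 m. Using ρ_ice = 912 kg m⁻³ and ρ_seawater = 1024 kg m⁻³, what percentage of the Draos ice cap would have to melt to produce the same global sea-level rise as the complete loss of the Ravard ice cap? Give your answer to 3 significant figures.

Equal sea-level rise means equal mass of meltwater, i.e. equal mass of ice lost.
Ice mass of Ravard: 3.224×10^15 kg; ice mass of Draos: 2.400×10^16 kg.
Fraction required = 3.224×10^15 / 2.400×10^16 = 0.134 → 13.4 %.

≈ 13.4 %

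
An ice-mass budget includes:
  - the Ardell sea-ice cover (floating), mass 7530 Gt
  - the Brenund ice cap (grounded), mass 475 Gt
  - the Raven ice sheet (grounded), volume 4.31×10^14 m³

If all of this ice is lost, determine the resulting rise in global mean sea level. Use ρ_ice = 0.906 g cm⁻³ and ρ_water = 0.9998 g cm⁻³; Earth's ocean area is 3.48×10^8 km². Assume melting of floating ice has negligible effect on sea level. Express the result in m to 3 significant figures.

≈ 1.12 m

The Ardell sea-ice cover is floating and already displaces its own weight of water, so its melt adds essentially nothing to sea level.
Brenund: 475 Gt = 4.750×10^14 kg; dividing by ρ_w = 0.9998 g cm⁻³ = 999.8 kg m⁻³ gives 4.751×10^11 m³ of water.
Raven: 4.31×10^14 m³ × (906/999.8) = 3.906×10^14 m³ of water.
Total added water ≈ 3.910×10^14 m³ over 3.48×10^14 m² → Δh = 1.12 m.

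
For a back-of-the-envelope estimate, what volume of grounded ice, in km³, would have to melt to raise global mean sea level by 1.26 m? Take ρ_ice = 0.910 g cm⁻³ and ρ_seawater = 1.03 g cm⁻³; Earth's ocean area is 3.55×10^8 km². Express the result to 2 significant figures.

≈ 5.1×10^5 km³

Required water volume = Δh × A = 1.26 m × 3.55×10^14 m² = 4.473×10^14 m³ = 4.473×10^5 km³.
Ice volume = water volume × ρ_w/ρ_ice = 4.473×10^5 × 1030/910 = 5.1×10^5 km³.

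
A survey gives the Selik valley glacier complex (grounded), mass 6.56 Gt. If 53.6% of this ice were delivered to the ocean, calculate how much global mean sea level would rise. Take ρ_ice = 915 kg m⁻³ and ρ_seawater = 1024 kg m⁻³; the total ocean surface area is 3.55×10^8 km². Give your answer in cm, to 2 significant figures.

≈ 9.7×10^-4 cm

Selik: 0.536 × 6.56 Gt = 3.516×10^12 kg; dividing by ρ_w = 1024 kg m⁻³ gives 3.434×10^9 m³ of water.
Spread over 3.55×10^14 m² of ocean, Δh = 3.434×10^9 / 3.55×10^14 = 9.67×10^-6 m = 9.7×10^-4 cm.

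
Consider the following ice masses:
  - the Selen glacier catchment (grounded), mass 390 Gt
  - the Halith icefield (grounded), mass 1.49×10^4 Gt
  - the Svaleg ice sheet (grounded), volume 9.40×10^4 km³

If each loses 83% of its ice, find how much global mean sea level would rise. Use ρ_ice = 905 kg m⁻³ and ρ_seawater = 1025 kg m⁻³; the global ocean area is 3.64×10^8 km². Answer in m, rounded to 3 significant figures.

Selen: 0.83 × 390 Gt = 3.237×10^14 kg; dividing by ρ_w = 1025 kg m⁻³ gives 3.158×10^11 m³ of water.
Halith: 0.83 × 1.49×10^4 Gt = 1.237×10^16 kg; dividing by ρ_w = 1025 kg m⁻³ gives 1.207×10^13 m³ of water.
Svaleg: 0.83 × 9.40×10^4 km³ × (905/1025) = 6.889×10^4 km³ of water.
Total added water ≈ 8.127×10^13 m³ over 3.64×10^14 m² → Δh = 0.223 m.

≈ 0.223 m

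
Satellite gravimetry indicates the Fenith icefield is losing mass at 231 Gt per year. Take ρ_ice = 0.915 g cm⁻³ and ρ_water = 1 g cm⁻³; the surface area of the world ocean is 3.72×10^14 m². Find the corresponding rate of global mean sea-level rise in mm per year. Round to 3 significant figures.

ρ_w = 1 g cm⁻³ = 1000 kg m⁻³. Annual water volume added = 231 Gt / ρ_w = 2.310×10^14 kg / 1000 kg m⁻³ = 2.310×10^11 m³.
Δh per year = 2.310×10^11 / 3.72×10^14 = 6.21×10^-4 m = 0.621 mm.

≈ 0.621 mm/yr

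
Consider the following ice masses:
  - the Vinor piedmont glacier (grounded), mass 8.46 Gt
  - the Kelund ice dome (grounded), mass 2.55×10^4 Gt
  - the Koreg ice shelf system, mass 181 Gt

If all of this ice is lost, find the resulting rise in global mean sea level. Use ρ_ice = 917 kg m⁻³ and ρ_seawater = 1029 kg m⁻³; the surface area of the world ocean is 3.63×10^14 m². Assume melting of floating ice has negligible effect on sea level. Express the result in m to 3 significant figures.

≈ 0.0683 m

Vinor: 8.46 Gt = 8.460×10^12 kg; dividing by ρ_w = 1029 kg m⁻³ gives 8.222×10^9 m³ of water.
Kelund: 2.55×10^4 Gt = 2.550×10^16 kg; dividing by ρ_w = 1029 kg m⁻³ gives 2.478×10^13 m³ of water.
The Koreg ice shelf system is floating and already displaces its own weight of water, so its melt adds essentially nothing to sea level.
Total added water ≈ 2.479×10^13 m³ over 3.63×10^14 m² → Δh = 0.0683 m.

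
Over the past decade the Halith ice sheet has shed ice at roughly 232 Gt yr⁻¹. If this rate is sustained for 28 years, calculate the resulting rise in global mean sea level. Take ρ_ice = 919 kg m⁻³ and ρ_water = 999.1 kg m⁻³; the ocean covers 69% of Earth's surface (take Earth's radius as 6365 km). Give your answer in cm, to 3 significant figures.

≈ 1.85 cm

Total mass lost = 232 Gt/yr × 28 yr = 6496 Gt = 6.496×10^15 kg.
ρ_w = 999.1 kg m⁻³, so water volume = 6.496×10^15 / 999.1 = 6.502×10^12 m³.
Δh = 6.502×10^12 / 3.51×10^14 = 0.0185 m = 1.85 cm.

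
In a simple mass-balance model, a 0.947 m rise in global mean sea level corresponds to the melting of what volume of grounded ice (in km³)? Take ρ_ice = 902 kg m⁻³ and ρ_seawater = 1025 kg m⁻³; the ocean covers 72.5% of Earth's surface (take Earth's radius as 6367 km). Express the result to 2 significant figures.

Required water volume = Δh × A = 0.947 m × 3.69×10^14 m² = 3.498×10^14 m³ = 3.498×10^5 km³.
Ice volume = water volume × ρ_w/ρ_ice = 3.498×10^5 × 1025/902 = 4.0×10^5 km³.

≈ 4.0×10^5 km³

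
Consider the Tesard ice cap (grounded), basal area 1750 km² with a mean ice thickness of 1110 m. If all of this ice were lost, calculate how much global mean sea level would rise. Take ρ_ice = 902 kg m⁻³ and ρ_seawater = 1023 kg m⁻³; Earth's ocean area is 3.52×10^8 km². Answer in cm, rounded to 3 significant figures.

Tesard: ice volume = 1750 km² × 1110 m = 1942 km³; 1942 × (902/1023) = 1713 km³ of water.
Spread over 3.52×10^14 m² of ocean, Δh = 1.713×10^12 / 3.52×10^14 = 4.87×10^-3 m = 0.487 cm.

≈ 0.487 cm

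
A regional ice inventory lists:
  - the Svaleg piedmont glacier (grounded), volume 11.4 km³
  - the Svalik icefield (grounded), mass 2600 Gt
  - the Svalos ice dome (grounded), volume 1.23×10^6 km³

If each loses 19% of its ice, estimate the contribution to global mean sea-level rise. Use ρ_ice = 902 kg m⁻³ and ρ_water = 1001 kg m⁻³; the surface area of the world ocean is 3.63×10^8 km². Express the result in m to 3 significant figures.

≈ 0.581 m

Svaleg: 0.19 × 11.4 km³ × (902/1001) = 1.952 km³ of water.
Svalik: 0.19 × 2600 Gt = 4.940×10^14 kg; dividing by ρ_w = 1001 kg m⁻³ gives 4.935×10^11 m³ of water.
Svalos: 0.19 × 1.23×10^6 km³ × (902/1001) = 2.106×10^5 km³ of water.
Total added water ≈ 2.111×10^14 m³ over 3.63×10^14 m² → Δh = 0.581 m.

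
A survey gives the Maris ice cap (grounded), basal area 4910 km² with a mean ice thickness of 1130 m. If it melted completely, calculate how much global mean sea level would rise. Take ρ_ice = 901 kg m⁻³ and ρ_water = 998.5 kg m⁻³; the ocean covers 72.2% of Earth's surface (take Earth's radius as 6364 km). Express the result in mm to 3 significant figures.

Maris: ice volume = 4910 km² × 1130 m = 5548 km³; 5548 × (901/998.5) = 5007 km³ of water.
Spread over 3.67×10^14 m² of ocean, Δh = 5.007×10^12 / 3.67×10^14 = 0.0136 m = 13.6 mm.

≈ 13.6 mm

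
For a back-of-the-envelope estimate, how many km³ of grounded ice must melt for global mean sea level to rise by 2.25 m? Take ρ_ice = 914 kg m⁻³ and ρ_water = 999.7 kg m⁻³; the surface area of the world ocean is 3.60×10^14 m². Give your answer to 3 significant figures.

Required water volume = Δh × A = 2.25 m × 3.60×10^14 m² = 8.100×10^14 m³ = 8.100×10^5 km³.
Ice volume = water volume × ρ_w/ρ_ice = 8.100×10^5 × 999.7/914 = 8.86×10^5 km³.

≈ 8.86×10^5 km³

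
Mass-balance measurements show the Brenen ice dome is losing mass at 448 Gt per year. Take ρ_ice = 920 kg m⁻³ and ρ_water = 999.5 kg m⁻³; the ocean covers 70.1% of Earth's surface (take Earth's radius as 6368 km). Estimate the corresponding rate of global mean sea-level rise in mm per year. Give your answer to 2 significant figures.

≈ 1.3 mm/yr

ρ_w = 999.5 kg m⁻³. Annual water volume added = 448 Gt / ρ_w = 4.480×10^14 kg / 999.5 kg m⁻³ = 4.482×10^11 m³.
Δh per year = 4.482×10^11 / 3.57×10^14 = 1.25×10^-3 m = 1.3 mm.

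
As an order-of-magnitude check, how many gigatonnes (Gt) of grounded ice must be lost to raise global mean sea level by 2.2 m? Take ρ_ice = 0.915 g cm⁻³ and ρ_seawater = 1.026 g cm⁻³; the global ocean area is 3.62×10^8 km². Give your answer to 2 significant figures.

≈ 8.2×10^5 Gt

Required water volume = Δh × A = 2.2 m × 3.62×10^14 m² = 7.964×10^14 m³.
ρ_w = 1.026 g cm⁻³ = 1026 kg m⁻³, so the mass of water = 7.964×10^14 m³ × 1026 kg m⁻³ = 8.171×10^17 kg = 8.2×10^5 Gt (and the same mass of ice, by conservation).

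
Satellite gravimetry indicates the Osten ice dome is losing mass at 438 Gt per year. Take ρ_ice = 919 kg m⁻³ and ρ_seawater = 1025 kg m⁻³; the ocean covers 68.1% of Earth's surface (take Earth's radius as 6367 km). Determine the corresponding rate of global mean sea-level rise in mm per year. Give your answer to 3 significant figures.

≈ 1.23 mm/yr

ρ_w = 1025 kg m⁻³. Annual water volume added = 438 Gt / ρ_w = 4.380×10^14 kg / 1025 kg m⁻³ = 4.273×10^11 m³.
Δh per year = 4.273×10^11 / 3.47×10^14 = 1.23×10^-3 m = 1.23 mm.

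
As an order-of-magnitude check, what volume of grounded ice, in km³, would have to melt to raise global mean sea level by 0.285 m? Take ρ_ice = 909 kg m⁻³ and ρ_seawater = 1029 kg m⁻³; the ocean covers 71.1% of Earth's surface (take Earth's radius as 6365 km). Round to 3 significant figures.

Required water volume = Δh × A = 0.285 m × 3.62×10^14 m² = 1.032×10^14 m³ = 1.032×10^5 km³.
Ice volume = water volume × ρ_w/ρ_ice = 1.032×10^5 × 1029/909 = 1.17×10^5 km³.

≈ 1.17×10^5 km³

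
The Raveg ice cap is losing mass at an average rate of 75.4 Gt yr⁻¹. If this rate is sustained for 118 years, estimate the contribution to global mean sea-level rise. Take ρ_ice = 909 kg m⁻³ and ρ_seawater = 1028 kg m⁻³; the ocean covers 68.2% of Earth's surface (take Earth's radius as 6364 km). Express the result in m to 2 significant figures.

≈ 0.025 m

Total mass lost = 75.4 Gt/yr × 118 yr = 8897 Gt = 8.897×10^15 kg.
ρ_w = 1028 kg m⁻³, so water volume = 8.897×10^15 / 1028 = 8.655×10^12 m³.
Δh = 8.655×10^12 / 3.47×10^14 = 0.0249 m.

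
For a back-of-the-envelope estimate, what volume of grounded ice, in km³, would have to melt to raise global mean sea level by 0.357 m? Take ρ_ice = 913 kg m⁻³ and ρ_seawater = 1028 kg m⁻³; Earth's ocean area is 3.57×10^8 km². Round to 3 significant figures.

≈ 1.44×10^5 km³

Required water volume = Δh × A = 0.357 m × 3.57×10^14 m² = 1.274×10^14 m³ = 1.274×10^5 km³.
Ice volume = water volume × ρ_w/ρ_ice = 1.274×10^5 × 1028/913 = 1.44×10^5 km³.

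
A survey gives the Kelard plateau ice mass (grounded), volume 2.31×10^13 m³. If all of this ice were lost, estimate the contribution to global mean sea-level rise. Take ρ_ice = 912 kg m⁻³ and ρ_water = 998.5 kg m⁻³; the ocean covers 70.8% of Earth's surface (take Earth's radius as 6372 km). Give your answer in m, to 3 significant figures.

Kelard: 2.31×10^13 m³ × (912/998.5) = 2.110×10^13 m³ of water.
Spread over 3.61×10^14 m² of ocean, Δh = 2.110×10^13 / 3.61×10^14 = 0.0584 m.

≈ 0.0584 m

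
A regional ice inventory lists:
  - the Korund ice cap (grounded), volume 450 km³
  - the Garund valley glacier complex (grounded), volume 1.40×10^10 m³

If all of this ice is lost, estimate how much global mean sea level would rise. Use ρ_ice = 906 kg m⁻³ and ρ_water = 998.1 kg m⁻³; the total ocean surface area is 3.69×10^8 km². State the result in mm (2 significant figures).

≈ 1.1 mm

Korund: 450 km³ × (906/998.1) = 408.5 km³ of water.
Garund: 1.40×10^10 m³ × (906/998.1) = 1.271×10^10 m³ of water.
Total added water ≈ 4.212×10^11 m³ over 3.69×10^14 m² → Δh = 1.14×10^-3 m = 1.1 mm.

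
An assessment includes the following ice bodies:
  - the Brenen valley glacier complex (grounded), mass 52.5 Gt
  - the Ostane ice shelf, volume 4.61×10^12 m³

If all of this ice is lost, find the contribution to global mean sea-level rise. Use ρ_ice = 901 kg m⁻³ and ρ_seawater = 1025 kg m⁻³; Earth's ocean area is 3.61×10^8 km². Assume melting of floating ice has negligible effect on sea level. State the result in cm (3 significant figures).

≈ 0.0142 cm

Brenen: 52.5 Gt = 5.250×10^13 kg; dividing by ρ_w = 1025 kg m⁻³ gives 5.122×10^10 m³ of water.
The Ostane ice shelf is floating and already displaces its own weight of water, so its melt adds essentially nothing to sea level.
Total added water ≈ 5.122×10^10 m³ over 3.61×10^14 m² → Δh = 1.42×10^-4 m = 0.0142 cm.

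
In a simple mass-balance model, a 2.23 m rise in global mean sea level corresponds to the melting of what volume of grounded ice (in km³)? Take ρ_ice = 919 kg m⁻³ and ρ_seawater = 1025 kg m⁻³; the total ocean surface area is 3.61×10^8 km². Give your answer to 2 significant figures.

≈ 9.0×10^5 km³

Required water volume = Δh × A = 2.23 m × 3.61×10^14 m² = 8.050×10^14 m³ = 8.050×10^5 km³.
Ice volume = water volume × ρ_w/ρ_ice = 8.050×10^5 × 1025/919 = 9.0×10^5 km³.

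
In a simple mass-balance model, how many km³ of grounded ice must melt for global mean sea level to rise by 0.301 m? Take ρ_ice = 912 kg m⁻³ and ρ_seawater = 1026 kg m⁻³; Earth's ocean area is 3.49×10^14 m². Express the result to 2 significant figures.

Required water volume = Δh × A = 0.301 m × 3.49×10^14 m² = 1.050×10^14 m³ = 1.050×10^5 km³.
Ice volume = water volume × ρ_w/ρ_ice = 1.050×10^5 × 1026/912 = 1.2×10^5 km³.

≈ 1.2×10^5 km³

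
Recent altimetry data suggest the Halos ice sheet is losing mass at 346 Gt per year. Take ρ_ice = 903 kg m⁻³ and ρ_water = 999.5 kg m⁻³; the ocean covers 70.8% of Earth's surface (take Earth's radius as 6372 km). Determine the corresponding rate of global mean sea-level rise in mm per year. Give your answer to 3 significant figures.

ρ_w = 999.5 kg m⁻³. Annual water volume added = 346 Gt / ρ_w = 3.460×10^14 kg / 999.5 kg m⁻³ = 3.462×10^11 m³.
Δh per year = 3.462×10^11 / 3.61×10^14 = 9.58×10^-4 m = 0.958 mm.

≈ 0.958 mm/yr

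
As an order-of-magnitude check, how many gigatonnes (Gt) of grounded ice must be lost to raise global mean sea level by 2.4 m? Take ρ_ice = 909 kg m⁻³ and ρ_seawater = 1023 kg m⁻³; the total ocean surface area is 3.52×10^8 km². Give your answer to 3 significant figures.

Required water volume = Δh × A = 2.4 m × 3.52×10^14 m² = 8.448×10^14 m³.
ρ_w = 1023 kg m⁻³, so the mass of water = 8.448×10^14 m³ × 1023 kg m⁻³ = 8.642×10^17 kg = 8.64×10^5 Gt (and the same mass of ice, by conservation).

≈ 8.64×10^5 Gt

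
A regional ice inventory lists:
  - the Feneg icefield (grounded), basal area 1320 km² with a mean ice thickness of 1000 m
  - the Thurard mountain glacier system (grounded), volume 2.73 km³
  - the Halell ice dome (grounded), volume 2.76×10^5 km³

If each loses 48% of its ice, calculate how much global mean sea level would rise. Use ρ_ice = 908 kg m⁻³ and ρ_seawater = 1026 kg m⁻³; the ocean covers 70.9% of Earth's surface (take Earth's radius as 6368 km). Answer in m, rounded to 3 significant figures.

≈ 0.326 m

Feneg: ice volume = 1320 km² × 1000 m = 1320 km³; 0.48 × 1320 × (908/1026) = 560.7 km³ of water.
Thurard: 0.48 × 2.73 km³ × (908/1026) = 1.160 km³ of water.
Halell: 0.48 × 2.76×10^5 km³ × (908/1026) = 1.172×10^5 km³ of water.
Total added water ≈ 1.178×10^14 m³ over 3.61×10^14 m² → Δh = 0.326 m.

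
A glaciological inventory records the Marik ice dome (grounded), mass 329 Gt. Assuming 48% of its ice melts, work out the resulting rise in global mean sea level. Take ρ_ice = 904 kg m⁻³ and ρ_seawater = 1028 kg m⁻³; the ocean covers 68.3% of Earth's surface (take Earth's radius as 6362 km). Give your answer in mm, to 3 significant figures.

Marik: 0.48 × 329 Gt = 1.579×10^14 kg; dividing by ρ_w = 1028 kg m⁻³ gives 1.536×10^11 m³ of water.
Spread over 3.47×10^14 m² of ocean, Δh = 1.536×10^11 / 3.47×10^14 = 4.42×10^-4 m = 0.442 mm.

≈ 0.442 mm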